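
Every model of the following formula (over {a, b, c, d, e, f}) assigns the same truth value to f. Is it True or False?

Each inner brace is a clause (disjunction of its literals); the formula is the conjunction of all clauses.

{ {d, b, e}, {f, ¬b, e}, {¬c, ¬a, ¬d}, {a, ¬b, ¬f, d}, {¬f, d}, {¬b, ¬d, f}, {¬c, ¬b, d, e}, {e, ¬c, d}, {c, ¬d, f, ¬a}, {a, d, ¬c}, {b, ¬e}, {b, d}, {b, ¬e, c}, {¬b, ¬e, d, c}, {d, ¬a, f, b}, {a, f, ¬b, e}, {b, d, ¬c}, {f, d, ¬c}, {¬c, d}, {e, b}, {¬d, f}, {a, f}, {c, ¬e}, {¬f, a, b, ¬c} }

True

Suppose f = False.
Unit clause (¬d) forces d = False.
Unit clause (b) forces b = True.
Unit clause (e) forces e = True.
Unit clause (c) forces c = True.
Now (¬c) is unsatisfied and unit — conflict.
So every satisfying assignment has f = True.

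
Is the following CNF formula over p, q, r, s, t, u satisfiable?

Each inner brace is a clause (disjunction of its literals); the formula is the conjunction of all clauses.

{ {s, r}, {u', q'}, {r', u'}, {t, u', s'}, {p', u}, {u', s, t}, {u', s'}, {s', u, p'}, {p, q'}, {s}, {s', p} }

No, unsatisfiable

Unit clause (s) forces s = 1.
Unit clause (u') forces u = 0.
Unit clause (p') forces p = 0.
But (p) is also a unit clause — contradiction.
No assignment satisfies every clause.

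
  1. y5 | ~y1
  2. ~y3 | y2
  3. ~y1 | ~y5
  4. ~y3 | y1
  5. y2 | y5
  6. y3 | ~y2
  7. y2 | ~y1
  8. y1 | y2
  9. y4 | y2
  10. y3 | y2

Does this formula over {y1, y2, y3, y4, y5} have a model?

No

Branch on y5: set y5 = 1.
Unit clause (~y1) forces y1 = 0.
Unit clause (~y3) forces y3 = 0.
Unit clause (~y2) forces y2 = 0.
That conflicts with the unit clause (y2).
So y5 must be the other value — set y5 = 0.
Unit clause (~y1) forces y1 = 0.
Unit clause (~y3) forces y3 = 0.
Unit clause (y2) forces y2 = 1.
That conflicts with the unit clause (~y2).
Either choice for y5 ends in contradiction.
No assignment satisfies every clause.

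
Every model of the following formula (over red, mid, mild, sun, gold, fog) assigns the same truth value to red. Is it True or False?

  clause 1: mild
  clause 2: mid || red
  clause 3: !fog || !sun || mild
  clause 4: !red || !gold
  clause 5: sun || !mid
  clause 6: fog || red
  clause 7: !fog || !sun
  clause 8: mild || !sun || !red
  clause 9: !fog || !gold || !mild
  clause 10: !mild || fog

True

Suppose red = false.
Unit clause (mild) forces mild = true.
Unit clause (mid) forces mid = true.
Unit clause (sun) forces sun = true.
Unit clause (fog) forces fog = true.
That conflicts with the unit clause (!fog).
So every satisfying assignment has red = True.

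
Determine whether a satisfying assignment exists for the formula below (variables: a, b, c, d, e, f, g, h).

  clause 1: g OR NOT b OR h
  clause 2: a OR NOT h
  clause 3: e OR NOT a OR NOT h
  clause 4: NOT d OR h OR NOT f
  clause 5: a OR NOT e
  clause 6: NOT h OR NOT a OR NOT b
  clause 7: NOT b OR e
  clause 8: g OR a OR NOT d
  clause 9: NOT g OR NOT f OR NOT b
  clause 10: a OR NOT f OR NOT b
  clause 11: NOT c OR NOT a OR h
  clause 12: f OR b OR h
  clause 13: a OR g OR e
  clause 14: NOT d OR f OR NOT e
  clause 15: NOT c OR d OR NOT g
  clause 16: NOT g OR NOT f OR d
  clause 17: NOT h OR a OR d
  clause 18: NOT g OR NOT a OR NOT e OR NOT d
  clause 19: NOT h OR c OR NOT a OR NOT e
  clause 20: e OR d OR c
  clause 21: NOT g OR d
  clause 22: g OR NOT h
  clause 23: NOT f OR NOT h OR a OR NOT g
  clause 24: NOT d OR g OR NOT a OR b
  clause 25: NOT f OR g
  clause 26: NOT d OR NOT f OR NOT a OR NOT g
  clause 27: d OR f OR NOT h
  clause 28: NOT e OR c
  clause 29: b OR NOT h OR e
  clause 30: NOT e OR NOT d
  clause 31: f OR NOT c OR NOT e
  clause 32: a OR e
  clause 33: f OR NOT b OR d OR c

Try a = true.
Try e = true.
From the singleton clause (c), c = true.
From the singleton clause (h), h = true.
From the singleton clause (NOT b), b = false.
From the singleton clause (g), g = true.
From the singleton clause (d), d = true.
But (NOT d) is also a unit clause — contradiction.
So e must be the other value — set e = false.
From the singleton clause (NOT h), h = false.
From the singleton clause (NOT b), b = false.
From the singleton clause (NOT c), c = false.
From the singleton clause (f), f = true.
From the singleton clause (NOT d), d = false.
But (d) is also a unit clause — contradiction.
Neither e = true nor e = false works.
So a must be the other value — set a = false.
From the singleton clause (NOT h), h = false.
From the singleton clause (NOT e), e = false.
But (e) is also a unit clause — contradiction.
Neither a = true nor a = false works.
No assignment satisfies every clause.

No, unsatisfiable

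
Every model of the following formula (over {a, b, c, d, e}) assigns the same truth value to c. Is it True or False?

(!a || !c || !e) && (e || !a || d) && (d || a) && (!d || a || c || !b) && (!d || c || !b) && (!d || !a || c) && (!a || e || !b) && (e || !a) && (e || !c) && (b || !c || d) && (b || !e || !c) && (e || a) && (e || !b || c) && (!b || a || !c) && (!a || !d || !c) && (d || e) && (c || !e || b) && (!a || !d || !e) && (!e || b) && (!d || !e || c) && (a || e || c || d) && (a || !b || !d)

Suppose c = true.
(e) alone gives e = true.
(!a) alone gives a = false.
(d) alone gives d = true.
(b) alone gives b = true.
But (!b) is also a unit clause — contradiction.
So every satisfying assignment has c = False.

False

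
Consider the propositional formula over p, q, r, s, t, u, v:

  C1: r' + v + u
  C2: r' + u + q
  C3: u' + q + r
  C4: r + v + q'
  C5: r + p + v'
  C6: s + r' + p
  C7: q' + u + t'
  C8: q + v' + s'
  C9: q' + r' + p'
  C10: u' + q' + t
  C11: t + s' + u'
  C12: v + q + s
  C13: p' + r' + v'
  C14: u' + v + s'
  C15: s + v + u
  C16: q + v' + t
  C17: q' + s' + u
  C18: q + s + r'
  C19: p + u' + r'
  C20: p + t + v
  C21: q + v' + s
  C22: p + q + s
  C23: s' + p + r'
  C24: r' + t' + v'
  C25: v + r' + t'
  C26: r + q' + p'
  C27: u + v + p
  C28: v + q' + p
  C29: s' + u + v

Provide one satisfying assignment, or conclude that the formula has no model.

Suppose r = 0.
Suppose u = 0.
Suppose v = 1.
From the singleton clause (p), p = 1.
From the singleton clause (q'), q = 0.
From the singleton clause (s'), s = 0.
That conflicts with the unit clause (s).
Backtrack on v: now try v = 0.
From the singleton clause (q'), q = 0.
From the singleton clause (s), s = 1.
That conflicts with the unit clause (s').
Neither v = 1 nor v = 0 works.
Backtrack on u: now try u = 1.
From the singleton clause (q), q = 1.
From the singleton clause (v), v = 1.
From the singleton clause (p), p = 1.
That conflicts with the unit clause (p').
Neither u = 1 nor u = 0 works.
Backtrack on r: now try r = 1.
Suppose v = 1.
From the singleton clause (p'), p = 0.
From the singleton clause (s), s = 1.
That conflicts with the unit clause (s').
Backtrack on v: now try v = 0.
From the singleton clause (u), u = 1.
From the singleton clause (s'), s = 0.
From the singleton clause (p), p = 1.
From the singleton clause (q'), q = 0.
That conflicts with the unit clause (q).
Neither v = 1 nor v = 0 works.
Neither r = 1 nor r = 0 works.

UNSATISFIABLE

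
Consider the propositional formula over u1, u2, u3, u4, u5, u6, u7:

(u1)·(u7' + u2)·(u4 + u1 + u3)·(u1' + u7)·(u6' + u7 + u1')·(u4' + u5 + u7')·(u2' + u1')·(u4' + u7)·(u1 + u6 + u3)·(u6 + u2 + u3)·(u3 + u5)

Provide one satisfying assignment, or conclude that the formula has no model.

UNSATISFIABLE

From the singleton clause (u1), u1 = 1.
From the singleton clause (u7), u7 = 1.
From the singleton clause (u2), u2 = 1.
That conflicts with the unit clause (u2').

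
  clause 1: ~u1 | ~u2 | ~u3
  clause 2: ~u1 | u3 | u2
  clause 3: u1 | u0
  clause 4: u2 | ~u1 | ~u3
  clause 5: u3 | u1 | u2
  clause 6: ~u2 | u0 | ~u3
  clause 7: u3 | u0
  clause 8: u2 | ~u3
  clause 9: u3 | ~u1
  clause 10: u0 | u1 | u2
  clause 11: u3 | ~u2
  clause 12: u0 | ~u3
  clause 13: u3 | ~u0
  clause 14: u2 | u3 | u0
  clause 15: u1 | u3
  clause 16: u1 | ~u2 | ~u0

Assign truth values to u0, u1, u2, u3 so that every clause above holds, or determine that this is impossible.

UNSATISFIABLE

Case u1 = 1:
(u3) alone gives u3 = 1.
(~u2) alone gives u2 = 0.
Now (u2) is unsatisfied and unit — conflict.
So u1 must be the other value — set u1 = 0.
(u0) alone gives u0 = 1.
(u3) alone gives u3 = 1.
(u2) alone gives u2 = 1.
Now (~u2) is unsatisfied and unit — conflict.
Either choice for u1 ends in contradiction.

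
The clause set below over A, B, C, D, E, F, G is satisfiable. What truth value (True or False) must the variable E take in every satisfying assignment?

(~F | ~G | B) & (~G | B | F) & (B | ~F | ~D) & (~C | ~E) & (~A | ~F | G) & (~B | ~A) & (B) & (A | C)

Suppose E = 1.
From the singleton clause (~C), C = 0.
From the singleton clause (B), B = 1.
From the singleton clause (~A), A = 0.
But (A) is also a unit clause — contradiction.
So every satisfying assignment has E = False.

False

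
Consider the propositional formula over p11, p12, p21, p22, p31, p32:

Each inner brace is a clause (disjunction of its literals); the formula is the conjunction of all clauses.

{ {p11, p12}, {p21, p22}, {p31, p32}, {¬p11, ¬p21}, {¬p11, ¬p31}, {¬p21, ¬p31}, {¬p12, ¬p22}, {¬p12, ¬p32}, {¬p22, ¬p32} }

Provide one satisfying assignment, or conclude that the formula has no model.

UNSATISFIABLE

Case p11 = True:
The clause (¬p21) is unit, so p21 = False.
The clause (p22) is unit, so p22 = True.
The clause (¬p31) is unit, so p31 = False.
The clause (p32) is unit, so p32 = True.
But (¬p32) is also a unit clause — contradiction.
Undo p11 and try p11 = False.
The clause (p12) is unit, so p12 = True.
The clause (¬p22) is unit, so p22 = False.
The clause (p21) is unit, so p21 = True.
The clause (¬p31) is unit, so p31 = False.
The clause (p32) is unit, so p32 = True.
But (¬p32) is also a unit clause — contradiction.
Neither p11 = True nor p11 = False works.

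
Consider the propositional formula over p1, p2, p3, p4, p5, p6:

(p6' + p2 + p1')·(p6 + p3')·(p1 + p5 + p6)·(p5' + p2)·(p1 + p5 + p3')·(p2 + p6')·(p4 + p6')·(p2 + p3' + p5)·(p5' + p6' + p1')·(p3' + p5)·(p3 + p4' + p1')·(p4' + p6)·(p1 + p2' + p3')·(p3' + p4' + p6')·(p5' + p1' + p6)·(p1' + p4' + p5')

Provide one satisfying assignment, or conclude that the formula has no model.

p1: 1, p2: 1, p3: 0, p4: 0, p5: 0, p6: 0

Try p6 = 0.
Unit clause (p3') forces p3 = 0.
Unit clause (p4') forces p4 = 0.
Try p1 = 1.
Unit clause (p5') forces p5 = 0.
No clause remains; p2 is free.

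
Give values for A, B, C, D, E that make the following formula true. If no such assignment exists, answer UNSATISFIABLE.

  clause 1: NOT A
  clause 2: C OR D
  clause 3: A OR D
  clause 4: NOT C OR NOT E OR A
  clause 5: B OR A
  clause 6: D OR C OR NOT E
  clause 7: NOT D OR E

(NOT A) alone gives A = false.
(D) alone gives D = true.
(B) alone gives B = true.
(E) alone gives E = true.
(NOT C) alone gives C = false.
This assignment satisfies each clause.

A ↦ false; B ↦ true; C ↦ false; D ↦ true; E ↦ true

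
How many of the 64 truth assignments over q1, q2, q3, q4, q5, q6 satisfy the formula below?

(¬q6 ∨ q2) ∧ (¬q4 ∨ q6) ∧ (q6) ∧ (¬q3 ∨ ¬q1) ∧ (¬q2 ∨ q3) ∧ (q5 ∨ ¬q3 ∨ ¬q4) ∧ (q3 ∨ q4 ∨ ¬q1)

There are 2^6 = 64 truth assignments over (q1, q2, q3, q4, q5, q6).
Split on q5. With q5 = True, the clauses containing q5 are satisfied and ¬q5 drops from the rest; 2 of the 2^5 = 32 assignments to the other variables satisfy what remains.
With q5 = False, by the same count on the reduced clause set, 1 assignment works.
Total: 2 + 1 = 3.

3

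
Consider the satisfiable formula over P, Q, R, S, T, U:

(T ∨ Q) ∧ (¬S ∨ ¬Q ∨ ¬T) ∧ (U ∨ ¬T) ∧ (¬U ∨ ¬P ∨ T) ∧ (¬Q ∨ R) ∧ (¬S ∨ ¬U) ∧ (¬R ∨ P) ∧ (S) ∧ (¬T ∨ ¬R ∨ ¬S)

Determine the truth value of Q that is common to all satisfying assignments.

Suppose Q = False.
(T) alone gives T = True.
(U) alone gives U = True.
(¬S) alone gives S = False.
That conflicts with the unit clause (S).
So every satisfying assignment has Q = True.

True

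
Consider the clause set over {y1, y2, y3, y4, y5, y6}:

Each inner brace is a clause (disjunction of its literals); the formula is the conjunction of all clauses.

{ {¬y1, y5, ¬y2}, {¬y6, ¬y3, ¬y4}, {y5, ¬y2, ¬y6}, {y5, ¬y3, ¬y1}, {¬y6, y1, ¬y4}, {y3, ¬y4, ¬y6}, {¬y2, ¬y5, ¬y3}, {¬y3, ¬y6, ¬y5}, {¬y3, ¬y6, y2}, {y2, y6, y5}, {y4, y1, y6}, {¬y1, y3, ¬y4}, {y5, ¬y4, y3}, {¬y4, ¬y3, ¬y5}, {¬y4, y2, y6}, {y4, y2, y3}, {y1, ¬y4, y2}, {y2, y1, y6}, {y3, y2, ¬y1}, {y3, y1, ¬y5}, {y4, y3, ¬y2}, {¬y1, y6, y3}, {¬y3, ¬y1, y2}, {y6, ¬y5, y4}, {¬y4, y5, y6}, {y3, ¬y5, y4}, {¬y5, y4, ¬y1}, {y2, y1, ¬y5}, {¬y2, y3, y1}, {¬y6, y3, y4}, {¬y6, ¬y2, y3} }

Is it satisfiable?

Unsatisfiable

Suppose y1 = False.
Suppose y6 = False.
Unit clause (y4) forces y4 = True.
Unit clause (y2) forces y2 = True.
Unit clause (y5) forces y5 = True.
Unit clause (¬y3) forces y3 = False.
That conflicts with the unit clause (y3).
Backtrack on y6: now try y6 = True.
Unit clause (¬y4) forces y4 = False.
Unit clause (y3) forces y3 = True.
Unit clause (¬y5) forces y5 = False.
Unit clause (¬y2) forces y2 = False.
That conflicts with the unit clause (y2).
Neither y6 = True nor y6 = False works.
Backtrack on y1: now try y1 = True.
Suppose y5 = True.
Unit clause (y4) forces y4 = True.
Unit clause (y3) forces y3 = True.
That conflicts with the unit clause (¬y3).
Backtrack on y5: now try y5 = False.
Unit clause (¬y2) forces y2 = False.
Unit clause (¬y3) forces y3 = False.
That conflicts with the unit clause (y3).
Neither y5 = True nor y5 = False works.
Neither y1 = True nor y1 = False works.
No assignment satisfies every clause.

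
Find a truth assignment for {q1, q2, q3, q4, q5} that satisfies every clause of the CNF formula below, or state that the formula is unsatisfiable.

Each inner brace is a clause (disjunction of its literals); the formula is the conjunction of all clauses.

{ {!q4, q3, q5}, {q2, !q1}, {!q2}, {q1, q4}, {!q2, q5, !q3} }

Unit clause (!q2) forces q2 = false.
Unit clause (!q1) forces q1 = false.
Unit clause (q4) forces q4 = true.
Suppose q3 = true.
No clause remains; q5 is free.

q1=false; q2=false; q3=true; q4=true; q5=false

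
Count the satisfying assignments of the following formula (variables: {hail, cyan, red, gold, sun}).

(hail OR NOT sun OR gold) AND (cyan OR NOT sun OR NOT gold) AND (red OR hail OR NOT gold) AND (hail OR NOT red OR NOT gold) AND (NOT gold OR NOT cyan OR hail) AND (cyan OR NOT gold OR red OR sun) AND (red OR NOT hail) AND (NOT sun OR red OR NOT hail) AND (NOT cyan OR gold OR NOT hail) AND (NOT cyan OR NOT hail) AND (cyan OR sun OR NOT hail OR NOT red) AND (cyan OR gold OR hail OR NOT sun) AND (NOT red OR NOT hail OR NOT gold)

5

There are 2^5 = 32 truth assignments over (hail, cyan, red, gold, sun).
Split on red. With red = true, the clauses containing red are satisfied and NOT red drops from the rest; 3 of the 2^4 = 16 assignments to the other variables satisfy what remains.
With red = false, by the same count on the reduced clause set, 2 assignments work.
(One model: hail=F, cyan=F, red=F, gold=F, sun=F.)
Total: 3 + 2 = 5.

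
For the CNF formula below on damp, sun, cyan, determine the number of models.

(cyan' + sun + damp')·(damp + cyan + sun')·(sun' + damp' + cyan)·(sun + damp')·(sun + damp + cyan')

3

There are 2^3 = 8 truth assignments over (damp, sun, cyan).
Split on cyan. With cyan = 1, the clauses containing cyan are satisfied and cyan' drops from the rest; 2 of the 2^2 = 4 assignments to the other variables satisfy what remains.
With cyan = 0, by the same count on the reduced clause set, 1 assignment works.
(One model: damp=F, sun=F, cyan=F.)
Total: 2 + 1 = 3.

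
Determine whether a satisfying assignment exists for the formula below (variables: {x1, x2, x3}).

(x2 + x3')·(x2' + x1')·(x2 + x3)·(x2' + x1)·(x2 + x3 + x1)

Branch on x2: set x2 = 1.
Unit clause (x1') forces x1 = 0.
That conflicts with the unit clause (x1).
So x2 must be the other value — set x2 = 0.
Unit clause (x3') forces x3 = 0.
That conflicts with the unit clause (x3).
Neither x2 = 1 nor x2 = 0 works.
No assignment satisfies every clause.

No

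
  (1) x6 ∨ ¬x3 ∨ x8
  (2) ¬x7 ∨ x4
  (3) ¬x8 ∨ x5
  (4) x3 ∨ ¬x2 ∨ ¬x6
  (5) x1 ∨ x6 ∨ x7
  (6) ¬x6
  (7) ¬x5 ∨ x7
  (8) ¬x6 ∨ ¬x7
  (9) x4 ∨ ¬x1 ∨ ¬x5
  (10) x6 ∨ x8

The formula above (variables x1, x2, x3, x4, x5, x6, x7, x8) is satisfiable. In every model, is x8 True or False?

True

Suppose x8 = False.
The clause (¬x6) is unit, so x6 = False.
Now (x6) is unsatisfied and unit — conflict.
So every satisfying assignment has x8 = True.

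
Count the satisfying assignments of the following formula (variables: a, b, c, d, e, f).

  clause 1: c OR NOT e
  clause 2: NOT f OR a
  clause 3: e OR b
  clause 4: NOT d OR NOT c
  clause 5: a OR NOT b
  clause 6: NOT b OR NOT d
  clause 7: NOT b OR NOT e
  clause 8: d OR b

4

There are 2^6 = 64 truth assignments over (a, b, c, d, e, f).
Split on c. With c = true, the clauses containing c are satisfied and NOT c drops from the rest; 2 of the 2^5 = 32 assignments to the other variables satisfy what remains.
With c = false, by the same count on the reduced clause set, 2 assignments work.
(One model: a=T, b=T, c=F, d=F, e=F, f=F.)
Total: 2 + 2 = 4.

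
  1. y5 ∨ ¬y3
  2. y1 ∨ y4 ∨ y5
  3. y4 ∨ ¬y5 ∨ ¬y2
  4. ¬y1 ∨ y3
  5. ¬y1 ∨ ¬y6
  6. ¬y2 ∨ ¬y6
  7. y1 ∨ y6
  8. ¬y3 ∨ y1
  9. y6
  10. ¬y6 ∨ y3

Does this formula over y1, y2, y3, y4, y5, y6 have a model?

Unit clause (y6) forces y6 = True.
Unit clause (¬y1) forces y1 = False.
Unit clause (¬y2) forces y2 = False.
Unit clause (¬y3) forces y3 = False.
But (y3) is also a unit clause — contradiction.
No assignment satisfies every clause.

No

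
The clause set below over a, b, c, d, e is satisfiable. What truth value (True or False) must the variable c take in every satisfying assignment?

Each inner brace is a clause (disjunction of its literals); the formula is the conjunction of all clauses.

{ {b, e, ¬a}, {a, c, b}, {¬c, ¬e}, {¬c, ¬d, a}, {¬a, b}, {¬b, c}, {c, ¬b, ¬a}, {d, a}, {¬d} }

True

Suppose c = False.
(¬b) alone gives b = False.
(a) alone gives a = True.
But (¬a) is also a unit clause — contradiction.
So every satisfying assignment has c = True.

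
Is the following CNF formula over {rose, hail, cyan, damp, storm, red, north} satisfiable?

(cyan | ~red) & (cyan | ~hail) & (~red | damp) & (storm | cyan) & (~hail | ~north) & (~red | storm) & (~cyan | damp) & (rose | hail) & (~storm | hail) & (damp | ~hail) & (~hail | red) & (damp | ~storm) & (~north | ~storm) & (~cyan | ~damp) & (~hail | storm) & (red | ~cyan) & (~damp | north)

Unsatisfiable

Case cyan = 1:
From the singleton clause (damp), damp = 1.
That conflicts with the unit clause (~damp).
Undo cyan and try cyan = 0.
From the singleton clause (~red), red = 0.
From the singleton clause (~hail), hail = 0.
From the singleton clause (storm), storm = 1.
That conflicts with the unit clause (~storm).
Either choice for cyan ends in contradiction.
No assignment satisfies every clause.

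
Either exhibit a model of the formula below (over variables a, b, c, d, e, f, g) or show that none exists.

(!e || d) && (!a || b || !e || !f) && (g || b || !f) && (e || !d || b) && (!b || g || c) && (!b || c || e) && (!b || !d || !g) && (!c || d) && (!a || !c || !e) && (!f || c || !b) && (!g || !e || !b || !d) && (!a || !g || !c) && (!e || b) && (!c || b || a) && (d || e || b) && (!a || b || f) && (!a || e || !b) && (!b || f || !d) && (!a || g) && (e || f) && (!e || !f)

Try e = false.
(f) alone gives f = true.
Try g = false.
(b) alone gives b = true.
(c) alone gives c = true.
(d) alone gives d = true.
(!a) alone gives a = false.
All clauses are satisfied.

a=false; b=true; c=true; d=true; e=false; f=true; g=false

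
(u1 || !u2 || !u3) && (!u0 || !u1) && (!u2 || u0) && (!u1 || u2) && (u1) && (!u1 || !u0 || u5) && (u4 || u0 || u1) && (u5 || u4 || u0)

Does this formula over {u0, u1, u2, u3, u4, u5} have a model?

Unsatisfiable

(u1) alone gives u1 = true.
(!u0) alone gives u0 = false.
(!u2) alone gives u2 = false.
But (u2) is also a unit clause — contradiction.
No assignment satisfies every clause.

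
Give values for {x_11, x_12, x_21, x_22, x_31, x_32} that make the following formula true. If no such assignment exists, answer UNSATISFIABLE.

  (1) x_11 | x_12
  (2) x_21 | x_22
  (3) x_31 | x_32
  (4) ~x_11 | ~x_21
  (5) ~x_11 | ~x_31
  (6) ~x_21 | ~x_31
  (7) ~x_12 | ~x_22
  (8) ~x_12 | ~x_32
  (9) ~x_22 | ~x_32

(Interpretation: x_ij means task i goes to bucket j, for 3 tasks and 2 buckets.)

Suppose x_11 = 1.
Unit clause (~x_21) forces x_21 = 0.
Unit clause (x_22) forces x_22 = 1.
Unit clause (~x_31) forces x_31 = 0.
Unit clause (x_32) forces x_32 = 1.
That conflicts with the unit clause (~x_32).
Undo x_11 and try x_11 = 0.
Unit clause (x_12) forces x_12 = 1.
Unit clause (~x_22) forces x_22 = 0.
Unit clause (x_21) forces x_21 = 1.
Unit clause (~x_31) forces x_31 = 0.
Unit clause (x_32) forces x_32 = 1.
That conflicts with the unit clause (~x_32).
Either choice for x_11 ends in contradiction.

UNSATISFIABLE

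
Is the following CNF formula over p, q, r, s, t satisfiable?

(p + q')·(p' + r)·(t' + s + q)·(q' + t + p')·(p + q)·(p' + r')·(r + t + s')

Unsatisfiable

Branch on p: set p = 1.
The clause (r) is unit, so r = 1.
But (r') is also a unit clause — contradiction.
Backtrack on p: now try p = 0.
The clause (q') is unit, so q = 0.
But (q) is also a unit clause — contradiction.
Either choice for p ends in contradiction.
No assignment satisfies every clause.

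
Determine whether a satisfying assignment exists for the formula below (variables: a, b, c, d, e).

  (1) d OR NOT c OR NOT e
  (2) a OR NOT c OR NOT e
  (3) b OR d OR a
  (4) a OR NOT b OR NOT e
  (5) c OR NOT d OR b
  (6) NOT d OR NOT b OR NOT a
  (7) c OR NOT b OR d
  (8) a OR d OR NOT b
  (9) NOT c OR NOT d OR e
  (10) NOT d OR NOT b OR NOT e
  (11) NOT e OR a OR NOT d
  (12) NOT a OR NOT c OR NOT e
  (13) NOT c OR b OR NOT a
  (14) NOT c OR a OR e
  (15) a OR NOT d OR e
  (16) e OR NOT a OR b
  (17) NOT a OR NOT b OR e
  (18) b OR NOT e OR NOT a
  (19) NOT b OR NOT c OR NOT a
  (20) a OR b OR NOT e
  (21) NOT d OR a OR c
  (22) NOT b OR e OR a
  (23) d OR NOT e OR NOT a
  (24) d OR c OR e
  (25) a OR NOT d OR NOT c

Unsatisfiable

Case d = true:
Case c = true:
From the singleton clause (e), e = true.
From the singleton clause (a), a = true.
That conflicts with the unit clause (NOT a).
That branch fails; take c = false instead.
From the singleton clause (b), b = true.
From the singleton clause (NOT a), a = false.
That conflicts with the unit clause (a).
Both values of c lead to a conflict.
That branch fails; take d = false instead.
Case c = false:
From the singleton clause (NOT b), b = false.
From the singleton clause (a), a = true.
From the singleton clause (e), e = true.
That conflicts with the unit clause (NOT e).
That branch fails; take c = true instead.
From the singleton clause (NOT e), e = false.
From the singleton clause (a), a = true.
From the singleton clause (b), b = true.
That conflicts with the unit clause (NOT b).
Both values of c lead to a conflict.
Both values of d lead to a conflict.
No assignment satisfies every clause.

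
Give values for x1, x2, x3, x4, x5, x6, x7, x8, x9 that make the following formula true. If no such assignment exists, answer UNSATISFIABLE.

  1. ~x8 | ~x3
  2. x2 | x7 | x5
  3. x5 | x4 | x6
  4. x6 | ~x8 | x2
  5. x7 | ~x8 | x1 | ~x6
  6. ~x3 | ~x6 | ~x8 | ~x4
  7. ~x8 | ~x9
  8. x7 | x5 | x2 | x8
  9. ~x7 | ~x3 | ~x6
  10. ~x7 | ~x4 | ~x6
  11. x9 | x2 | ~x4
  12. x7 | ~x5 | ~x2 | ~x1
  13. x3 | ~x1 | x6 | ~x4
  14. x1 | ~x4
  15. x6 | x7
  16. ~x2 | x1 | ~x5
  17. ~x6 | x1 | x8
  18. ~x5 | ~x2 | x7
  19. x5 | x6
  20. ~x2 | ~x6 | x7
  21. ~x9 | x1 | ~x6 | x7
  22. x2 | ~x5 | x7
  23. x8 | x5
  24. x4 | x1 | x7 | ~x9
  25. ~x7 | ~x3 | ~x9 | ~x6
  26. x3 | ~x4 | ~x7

Case x8 = 1:
Unit clause (~x3) forces x3 = 0.
Unit clause (~x9) forces x9 = 0.
Case x6 = 0:
Unit clause (x2) forces x2 = 1.
Unit clause (x7) forces x7 = 1.
Unit clause (x5) forces x5 = 1.
Unit clause (x1) forces x1 = 1.
Unit clause (~x4) forces x4 = 0.
This assignment satisfies each clause.

x1: 1, x2: 1, x3: 0, x4: 0, x5: 1, x6: 0, x7: 1, x8: 1, x9: 0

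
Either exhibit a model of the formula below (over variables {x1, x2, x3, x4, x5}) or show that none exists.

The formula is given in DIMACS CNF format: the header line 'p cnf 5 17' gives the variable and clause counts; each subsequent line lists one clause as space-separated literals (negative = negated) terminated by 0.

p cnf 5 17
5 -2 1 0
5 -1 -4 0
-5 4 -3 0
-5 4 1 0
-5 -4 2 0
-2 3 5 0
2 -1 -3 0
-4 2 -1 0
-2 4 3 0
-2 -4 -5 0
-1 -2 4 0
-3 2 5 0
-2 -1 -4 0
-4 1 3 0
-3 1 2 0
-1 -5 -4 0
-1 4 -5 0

Case x5 = False:
Case x2 = False:
Unit clause (¬x3) forces x3 = False.
Case x1 = True:
Unit clause (¬x4) forces x4 = False.
Every clause now holds.

x1 ↦ True; x2 ↦ False; x3 ↦ False; x4 ↦ False; x5 ↦ False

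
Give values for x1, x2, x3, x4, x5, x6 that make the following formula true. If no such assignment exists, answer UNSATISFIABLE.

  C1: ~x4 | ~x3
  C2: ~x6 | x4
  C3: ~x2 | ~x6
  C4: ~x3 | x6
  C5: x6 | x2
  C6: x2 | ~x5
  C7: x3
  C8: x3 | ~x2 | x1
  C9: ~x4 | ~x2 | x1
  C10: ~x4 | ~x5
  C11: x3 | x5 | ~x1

(x3) alone gives x3 = 1.
(~x4) alone gives x4 = 0.
(~x6) alone gives x6 = 0.
But (x6) is also a unit clause — contradiction.

UNSATISFIABLE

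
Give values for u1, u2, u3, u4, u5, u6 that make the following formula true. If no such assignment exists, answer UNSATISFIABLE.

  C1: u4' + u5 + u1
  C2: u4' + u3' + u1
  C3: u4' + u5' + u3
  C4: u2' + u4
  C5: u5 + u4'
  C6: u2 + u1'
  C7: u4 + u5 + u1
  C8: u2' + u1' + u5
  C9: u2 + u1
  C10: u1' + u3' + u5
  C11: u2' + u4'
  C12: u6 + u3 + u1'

UNSATISFIABLE

Try u2 = 0.
The clause (u1') is unit, so u1 = 0.
But (u1) is also a unit clause — contradiction.
Backtrack on u2: now try u2 = 1.
The clause (u4) is unit, so u4 = 1.
But (u4') is also a unit clause — contradiction.
Both values of u2 lead to a conflict.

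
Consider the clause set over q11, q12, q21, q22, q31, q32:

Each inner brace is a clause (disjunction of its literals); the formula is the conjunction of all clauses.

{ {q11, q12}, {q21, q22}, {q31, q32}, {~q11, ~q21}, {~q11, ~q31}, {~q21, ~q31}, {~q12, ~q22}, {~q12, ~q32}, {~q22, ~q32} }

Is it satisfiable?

No

Try q11 = 1.
Unit clause (~q21) forces q21 = 0.
Unit clause (q22) forces q22 = 1.
Unit clause (~q31) forces q31 = 0.
Unit clause (q32) forces q32 = 1.
Now (~q32) is unsatisfied and unit — conflict.
So q11 must be the other value — set q11 = 0.
Unit clause (q12) forces q12 = 1.
Unit clause (~q22) forces q22 = 0.
Unit clause (q21) forces q21 = 1.
Unit clause (~q31) forces q31 = 0.
Unit clause (q32) forces q32 = 1.
Now (~q32) is unsatisfied and unit — conflict.
Either choice for q11 ends in contradiction.
No assignment satisfies every clause.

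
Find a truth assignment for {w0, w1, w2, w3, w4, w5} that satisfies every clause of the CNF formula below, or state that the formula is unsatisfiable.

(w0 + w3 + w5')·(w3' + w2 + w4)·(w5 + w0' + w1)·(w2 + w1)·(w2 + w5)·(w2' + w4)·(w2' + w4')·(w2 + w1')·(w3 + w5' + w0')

Case w2 = 1:
From the singleton clause (w4), w4 = 1.
But (w4') is also a unit clause — contradiction.
So w2 must be the other value — set w2 = 0.
From the singleton clause (w1), w1 = 1.
But (w1') is also a unit clause — contradiction.
Neither w2 = 1 nor w2 = 0 works.

UNSATISFIABLE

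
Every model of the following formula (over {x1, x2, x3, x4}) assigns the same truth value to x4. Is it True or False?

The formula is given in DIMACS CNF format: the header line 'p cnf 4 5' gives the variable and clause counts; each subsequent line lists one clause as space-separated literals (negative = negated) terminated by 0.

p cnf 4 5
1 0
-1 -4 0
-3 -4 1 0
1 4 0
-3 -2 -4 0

False

Suppose x4 = True.
The clause (x1) is unit, so x1 = True.
That conflicts with the unit clause (¬x1).
So every satisfying assignment has x4 = False.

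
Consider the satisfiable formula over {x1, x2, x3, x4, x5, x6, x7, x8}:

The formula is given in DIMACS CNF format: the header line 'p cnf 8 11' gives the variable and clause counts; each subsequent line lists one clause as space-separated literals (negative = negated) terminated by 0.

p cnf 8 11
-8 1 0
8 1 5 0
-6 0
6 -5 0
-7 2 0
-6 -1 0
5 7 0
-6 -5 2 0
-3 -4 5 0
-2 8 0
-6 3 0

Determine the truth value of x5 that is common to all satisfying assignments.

False

Suppose x5 = True.
From the singleton clause (¬x6), x6 = False.
That conflicts with the unit clause (x6).
So every satisfying assignment has x5 = False.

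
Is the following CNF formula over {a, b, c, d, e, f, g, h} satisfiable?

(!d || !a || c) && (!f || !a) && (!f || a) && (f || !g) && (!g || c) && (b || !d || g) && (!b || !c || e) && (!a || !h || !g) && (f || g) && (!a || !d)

Try f = false.
(!g) alone gives g = false.
Now (g) is unsatisfied and unit — conflict.
So f must be the other value — set f = true.
(!a) alone gives a = false.
Now (a) is unsatisfied and unit — conflict.
Neither f = true nor f = false works.
No assignment satisfies every clause.

No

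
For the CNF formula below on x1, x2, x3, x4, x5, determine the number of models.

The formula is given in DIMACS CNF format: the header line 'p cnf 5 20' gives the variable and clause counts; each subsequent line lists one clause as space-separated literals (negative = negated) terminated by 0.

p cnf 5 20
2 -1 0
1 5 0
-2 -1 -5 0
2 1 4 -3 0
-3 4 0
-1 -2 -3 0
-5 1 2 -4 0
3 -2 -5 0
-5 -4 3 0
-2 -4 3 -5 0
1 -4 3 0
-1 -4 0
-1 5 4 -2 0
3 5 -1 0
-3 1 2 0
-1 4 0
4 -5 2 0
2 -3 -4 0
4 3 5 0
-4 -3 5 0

There are 2^5 = 32 truth assignments over (x1, x2, x3, x4, x5).
Split on x1. With x1 = True, the clauses containing x1 are satisfied and ¬x1 drops from the rest; 0 of the 2^4 = 16 assignments to the other variables satisfy what remains.
With x1 = False, by the same count on the reduced clause set, 1 assignment works.
(One model: x1=F, x2=T, x3=T, x4=T, x5=T.)
Total: 0 + 1 = 1.

1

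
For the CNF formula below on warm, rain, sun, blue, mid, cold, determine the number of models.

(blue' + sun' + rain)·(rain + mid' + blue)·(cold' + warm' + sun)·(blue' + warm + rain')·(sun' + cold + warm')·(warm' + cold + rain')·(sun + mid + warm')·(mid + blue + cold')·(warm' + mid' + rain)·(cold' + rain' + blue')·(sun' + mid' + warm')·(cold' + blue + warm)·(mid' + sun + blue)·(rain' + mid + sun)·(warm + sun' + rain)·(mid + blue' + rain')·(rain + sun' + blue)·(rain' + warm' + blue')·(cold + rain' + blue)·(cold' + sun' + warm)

There are 2^6 = 64 truth assignments over (warm, rain, sun, blue, mid, cold).
Split on blue. With blue = 1, the clauses containing blue are satisfied and blue' drops from the rest; 4 of the 2^5 = 32 assignments to the other variables satisfy what remains.
With blue = 0, by the same count on the reduced clause set, 1 assignment works.
(One model: warm=F, rain=F, sun=F, blue=F, mid=F, cold=F.)
Total: 4 + 1 = 5.

5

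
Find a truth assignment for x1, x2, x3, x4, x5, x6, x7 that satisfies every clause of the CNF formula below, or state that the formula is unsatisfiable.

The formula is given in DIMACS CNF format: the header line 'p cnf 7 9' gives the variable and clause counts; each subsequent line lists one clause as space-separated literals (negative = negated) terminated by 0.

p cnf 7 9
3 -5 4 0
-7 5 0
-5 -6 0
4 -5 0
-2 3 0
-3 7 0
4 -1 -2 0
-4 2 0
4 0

(x4) alone gives x4 = True.
(x2) alone gives x2 = True.
(x3) alone gives x3 = True.
(x7) alone gives x7 = True.
(x5) alone gives x5 = True.
(¬x6) alone gives x6 = False.
Every clause is now satisfied; x1 is unconstrained.

x1=True, x2=True, x3=True, x4=True, x5=True, x6=False, x7=True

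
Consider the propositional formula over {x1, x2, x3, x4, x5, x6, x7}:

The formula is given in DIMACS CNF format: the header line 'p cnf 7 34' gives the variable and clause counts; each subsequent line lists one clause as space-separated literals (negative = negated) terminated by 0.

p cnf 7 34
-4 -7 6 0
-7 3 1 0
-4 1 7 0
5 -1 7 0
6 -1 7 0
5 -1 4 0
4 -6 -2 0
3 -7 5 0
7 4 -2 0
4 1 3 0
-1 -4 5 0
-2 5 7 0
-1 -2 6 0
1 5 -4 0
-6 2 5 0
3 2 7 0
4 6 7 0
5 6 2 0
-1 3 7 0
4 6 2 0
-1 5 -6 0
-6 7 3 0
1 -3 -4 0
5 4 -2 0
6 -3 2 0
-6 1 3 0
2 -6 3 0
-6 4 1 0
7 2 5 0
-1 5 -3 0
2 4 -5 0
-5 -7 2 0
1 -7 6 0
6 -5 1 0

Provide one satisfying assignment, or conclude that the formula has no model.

x1 ↦ True; x2 ↦ False; x3 ↦ True; x4 ↦ True; x5 ↦ True; x6 ↦ True; x7 ↦ False

Case x4 = True:
Case x7 = False:
Unit clause (x1) forces x1 = True.
Unit clause (x5) forces x5 = True.
Unit clause (x6) forces x6 = True.
Unit clause (x3) forces x3 = True.
All clauses hold; x2 can take either value.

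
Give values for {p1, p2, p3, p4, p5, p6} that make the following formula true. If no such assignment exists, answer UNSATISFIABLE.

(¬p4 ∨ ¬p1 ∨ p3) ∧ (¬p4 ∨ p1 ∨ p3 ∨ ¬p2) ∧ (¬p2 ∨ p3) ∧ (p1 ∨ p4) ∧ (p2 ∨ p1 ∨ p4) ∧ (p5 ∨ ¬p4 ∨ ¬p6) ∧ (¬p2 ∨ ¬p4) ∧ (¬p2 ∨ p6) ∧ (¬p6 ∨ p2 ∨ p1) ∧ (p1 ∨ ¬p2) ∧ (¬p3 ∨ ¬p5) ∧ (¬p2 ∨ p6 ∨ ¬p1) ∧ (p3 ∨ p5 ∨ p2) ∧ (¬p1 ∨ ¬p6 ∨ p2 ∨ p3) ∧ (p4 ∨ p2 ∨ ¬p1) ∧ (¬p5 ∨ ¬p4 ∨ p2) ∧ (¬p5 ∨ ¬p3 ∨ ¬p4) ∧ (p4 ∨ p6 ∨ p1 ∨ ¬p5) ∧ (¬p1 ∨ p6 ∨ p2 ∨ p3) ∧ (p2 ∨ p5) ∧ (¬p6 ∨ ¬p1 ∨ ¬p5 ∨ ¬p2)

p1=True, p2=True, p3=True, p4=False, p5=False, p6=True

Try p2 = True.
From the singleton clause (p3), p3 = True.
From the singleton clause (¬p4), p4 = False.
From the singleton clause (p1), p1 = True.
From the singleton clause (p6), p6 = True.
From the singleton clause (¬p5), p5 = False.
Every clause now holds.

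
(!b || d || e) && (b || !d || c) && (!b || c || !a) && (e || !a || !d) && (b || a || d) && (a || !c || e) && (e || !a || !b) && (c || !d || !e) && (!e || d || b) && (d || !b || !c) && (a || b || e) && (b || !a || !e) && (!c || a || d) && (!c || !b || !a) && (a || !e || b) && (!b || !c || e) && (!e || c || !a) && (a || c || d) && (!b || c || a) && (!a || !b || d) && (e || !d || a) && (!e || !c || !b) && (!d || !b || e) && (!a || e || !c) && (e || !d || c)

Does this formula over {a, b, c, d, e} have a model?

Branch on b: set b = false.
Branch on d: set d = false.
The clause (a) is unit, so a = true.
The clause (!e) is unit, so e = false.
The clause (!c) is unit, so c = false.
All clauses are satisfied.
A satisfying assignment: a ↦ true; b ↦ false; c ↦ false; d ↦ false; e ↦ false.

Satisfiable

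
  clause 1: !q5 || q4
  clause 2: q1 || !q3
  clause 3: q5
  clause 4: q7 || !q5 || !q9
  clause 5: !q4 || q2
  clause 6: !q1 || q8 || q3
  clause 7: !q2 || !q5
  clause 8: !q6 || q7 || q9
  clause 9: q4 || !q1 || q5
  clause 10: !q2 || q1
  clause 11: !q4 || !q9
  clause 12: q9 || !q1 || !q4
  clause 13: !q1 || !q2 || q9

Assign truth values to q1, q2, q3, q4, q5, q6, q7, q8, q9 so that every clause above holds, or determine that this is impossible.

From the singleton clause (q5), q5 = true.
From the singleton clause (q4), q4 = true.
From the singleton clause (q2), q2 = true.
Now (!q2) is unsatisfied and unit — conflict.

UNSATISFIABLE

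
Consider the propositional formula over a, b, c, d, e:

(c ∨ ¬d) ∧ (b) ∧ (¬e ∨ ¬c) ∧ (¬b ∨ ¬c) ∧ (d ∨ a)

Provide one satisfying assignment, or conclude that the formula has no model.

a ↦ True, b ↦ True, c ↦ False, d ↦ False, e ↦ False

From the singleton clause (b), b = True.
From the singleton clause (¬c), c = False.
From the singleton clause (¬d), d = False.
From the singleton clause (a), a = True.
No clause remains; e is free.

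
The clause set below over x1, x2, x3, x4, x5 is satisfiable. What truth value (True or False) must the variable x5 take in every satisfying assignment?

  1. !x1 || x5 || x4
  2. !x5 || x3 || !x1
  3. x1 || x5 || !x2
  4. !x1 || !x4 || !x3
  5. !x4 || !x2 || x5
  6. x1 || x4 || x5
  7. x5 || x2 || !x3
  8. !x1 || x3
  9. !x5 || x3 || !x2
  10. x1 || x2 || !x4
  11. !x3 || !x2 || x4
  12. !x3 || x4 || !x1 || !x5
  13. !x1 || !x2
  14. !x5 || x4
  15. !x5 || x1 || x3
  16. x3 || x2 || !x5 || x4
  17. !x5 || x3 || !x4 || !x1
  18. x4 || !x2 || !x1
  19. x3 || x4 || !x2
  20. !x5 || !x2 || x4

True

Suppose x5 = false.
Case x1 = false:
From the singleton clause (!x2), x2 = false.
From the singleton clause (x4), x4 = true.
But (!x4) is also a unit clause — contradiction.
So x1 must be the other value — set x1 = true.
From the singleton clause (x4), x4 = true.
From the singleton clause (!x3), x3 = false.
But (x3) is also a unit clause — contradiction.
Neither x1 = true nor x1 = false works.
So every satisfying assignment has x5 = True.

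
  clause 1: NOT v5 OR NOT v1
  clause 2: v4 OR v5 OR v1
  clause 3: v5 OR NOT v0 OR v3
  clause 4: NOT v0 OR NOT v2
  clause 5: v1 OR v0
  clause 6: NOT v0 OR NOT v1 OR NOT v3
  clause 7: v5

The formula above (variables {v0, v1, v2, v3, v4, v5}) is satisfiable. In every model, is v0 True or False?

Suppose v0 = false.
From the singleton clause (v1), v1 = true.
From the singleton clause (NOT v5), v5 = false.
But (v5) is also a unit clause — contradiction.
So every satisfying assignment has v0 = True.

True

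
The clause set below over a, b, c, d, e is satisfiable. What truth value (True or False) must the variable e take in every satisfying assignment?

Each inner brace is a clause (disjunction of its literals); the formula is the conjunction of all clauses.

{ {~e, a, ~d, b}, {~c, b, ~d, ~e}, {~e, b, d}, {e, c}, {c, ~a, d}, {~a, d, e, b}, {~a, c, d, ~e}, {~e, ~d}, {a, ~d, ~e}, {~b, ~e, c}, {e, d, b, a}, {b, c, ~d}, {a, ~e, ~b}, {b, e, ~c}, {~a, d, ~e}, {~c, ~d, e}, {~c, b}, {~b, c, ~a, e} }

Suppose e = 1.
Unit clause (~d) forces d = 0.
Unit clause (b) forces b = 1.
Unit clause (c) forces c = 1.
Unit clause (a) forces a = 1.
But (~a) is also a unit clause — contradiction.
So every satisfying assignment has e = False.

False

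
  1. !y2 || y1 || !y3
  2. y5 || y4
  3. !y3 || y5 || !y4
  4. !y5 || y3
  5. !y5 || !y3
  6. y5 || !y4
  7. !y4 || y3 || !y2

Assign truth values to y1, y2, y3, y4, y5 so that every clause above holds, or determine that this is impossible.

Try y5 = true.
Unit clause (y3) forces y3 = true.
That conflicts with the unit clause (!y3).
Undo y5 and try y5 = false.
Unit clause (y4) forces y4 = true.
That conflicts with the unit clause (!y4).
Either choice for y5 ends in contradiction.

UNSATISFIABLE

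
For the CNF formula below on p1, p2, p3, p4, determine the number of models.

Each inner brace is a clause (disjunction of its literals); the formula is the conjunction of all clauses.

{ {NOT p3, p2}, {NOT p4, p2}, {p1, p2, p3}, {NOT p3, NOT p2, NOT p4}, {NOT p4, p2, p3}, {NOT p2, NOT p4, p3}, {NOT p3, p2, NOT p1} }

5

There are 2^4 = 16 truth assignments over (p1, p2, p3, p4).
Check each against the 7 clauses (columns in the order p1, p2, p3, p4):
  F F F F  ✗ fails (p1 OR p2 OR p3)
  F F F T  ✗ fails (NOT p4 OR p2)
  F F T F  ✗ fails (NOT p3 OR p2)
  F F T T  ✗ fails (NOT p3 OR p2)
  F T F F  ✓ satisfies all
  F T F T  ✗ fails (NOT p2 OR NOT p4 OR p3)
  F T T F  ✓ satisfies all
  F T T T  ✗ fails (NOT p3 OR NOT p2 OR NOT p4)
  T F F F  ✓ satisfies all
  T F F T  ✗ fails (NOT p4 OR p2)
  T F T F  ✗ fails (NOT p3 OR p2)
  T F T T  ✗ fails (NOT p3 OR p2)
  T T F F  ✓ satisfies all
  T T F T  ✗ fails (NOT p2 OR NOT p4 OR p3)
  T T T F  ✓ satisfies all
  T T T T  ✗ fails (NOT p3 OR NOT p2 OR NOT p4)
5 of the 16 rows are models.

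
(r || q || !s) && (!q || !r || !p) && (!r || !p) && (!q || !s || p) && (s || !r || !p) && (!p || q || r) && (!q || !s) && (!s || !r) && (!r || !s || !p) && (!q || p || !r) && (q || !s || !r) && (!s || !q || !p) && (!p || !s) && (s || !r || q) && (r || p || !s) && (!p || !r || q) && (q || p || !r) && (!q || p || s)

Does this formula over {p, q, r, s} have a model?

Try r = false.
Try q = false.
(!s) alone gives s = false.
(!p) alone gives p = false.
Every clause now holds.
A satisfying assignment: p ↦ false, q ↦ false, r ↦ false, s ↦ false.

Yes, satisfiable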